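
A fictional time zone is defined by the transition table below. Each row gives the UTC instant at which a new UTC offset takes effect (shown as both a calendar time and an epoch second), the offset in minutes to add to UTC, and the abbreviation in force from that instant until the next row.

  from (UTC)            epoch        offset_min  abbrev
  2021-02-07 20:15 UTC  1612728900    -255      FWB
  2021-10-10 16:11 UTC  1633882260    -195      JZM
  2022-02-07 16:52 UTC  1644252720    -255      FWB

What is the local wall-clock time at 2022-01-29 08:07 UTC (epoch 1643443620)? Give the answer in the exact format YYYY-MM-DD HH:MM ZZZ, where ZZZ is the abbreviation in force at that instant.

2022-01-29 04:52 JZM

Query: 2022-01-29 08:07 UTC
Rule 2/3 (JZM, -03:15): 2021-10-10 16:11 UTC ≤ query < 2022-02-07 16:52 UTC
8·60 + 7 - 195 = 292 min
292 = 0·1440 + 292; 292 = 4·60 + 52 → 04:52, same day
→ 2022-01-29 04:52 JZM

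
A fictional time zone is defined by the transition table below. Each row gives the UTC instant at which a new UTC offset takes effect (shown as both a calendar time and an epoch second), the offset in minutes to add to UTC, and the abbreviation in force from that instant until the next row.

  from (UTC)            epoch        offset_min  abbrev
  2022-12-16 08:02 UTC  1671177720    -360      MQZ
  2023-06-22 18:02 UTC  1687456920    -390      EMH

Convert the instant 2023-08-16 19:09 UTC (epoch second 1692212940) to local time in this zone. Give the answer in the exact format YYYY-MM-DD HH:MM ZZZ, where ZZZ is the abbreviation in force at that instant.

2023-08-16 12:39 EMH

Query: 2023-08-16 19:09 UTC
Rule 2/2 (EMH, -06:30): 2023-06-22 18:02 UTC ≤ query < +∞
19·60 + 9 - 390 = 759 min
759 = 0·1440 + 759; 759 = 12·60 + 39 → 12:39, same day
→ 2023-08-16 12:39 EMH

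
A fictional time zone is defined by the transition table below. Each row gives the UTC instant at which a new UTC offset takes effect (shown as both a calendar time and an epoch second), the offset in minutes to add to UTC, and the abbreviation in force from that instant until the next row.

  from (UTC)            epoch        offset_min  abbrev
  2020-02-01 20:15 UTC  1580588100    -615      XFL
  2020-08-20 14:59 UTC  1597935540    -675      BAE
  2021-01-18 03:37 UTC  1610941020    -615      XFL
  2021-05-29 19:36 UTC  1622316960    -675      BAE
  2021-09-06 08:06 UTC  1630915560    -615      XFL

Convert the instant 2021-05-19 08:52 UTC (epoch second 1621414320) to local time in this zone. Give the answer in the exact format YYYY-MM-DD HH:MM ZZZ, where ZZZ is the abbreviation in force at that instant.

2021-05-18 22:37 XFL

Query: 2021-05-19 08:52 UTC
Rule 3/5 (XFL, -10:15): 2021-01-18 03:37 UTC ≤ query < 2021-05-29 19:36 UTC
8·60 + 52 - 615 = -83 min
-83 = -1·1440 + 1357; 1357 = 22·60 + 37 → 22:37, 2021-05-19 - 1 day = 2021-05-18
→ 2021-05-18 22:37 XFL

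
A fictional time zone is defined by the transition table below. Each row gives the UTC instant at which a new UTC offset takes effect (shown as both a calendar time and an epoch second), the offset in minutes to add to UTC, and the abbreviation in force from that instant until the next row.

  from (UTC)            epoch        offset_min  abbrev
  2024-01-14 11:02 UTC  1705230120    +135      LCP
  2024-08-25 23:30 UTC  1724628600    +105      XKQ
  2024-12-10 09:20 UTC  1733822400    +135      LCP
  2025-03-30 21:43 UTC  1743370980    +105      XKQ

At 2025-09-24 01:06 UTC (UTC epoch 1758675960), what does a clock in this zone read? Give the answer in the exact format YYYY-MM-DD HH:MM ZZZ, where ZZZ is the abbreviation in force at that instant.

Query: 2025-09-24 01:06 UTC
Rule 4/4 (XKQ, +01:45): 2025-03-30 21:43 UTC ≤ query < +∞
1·60 + 6 + 105 = 171 min
171 = 0·1440 + 171; 171 = 2·60 + 51 → 02:51, same day
→ 2025-09-24 02:51 XKQ

2025-09-24 02:51 XKQ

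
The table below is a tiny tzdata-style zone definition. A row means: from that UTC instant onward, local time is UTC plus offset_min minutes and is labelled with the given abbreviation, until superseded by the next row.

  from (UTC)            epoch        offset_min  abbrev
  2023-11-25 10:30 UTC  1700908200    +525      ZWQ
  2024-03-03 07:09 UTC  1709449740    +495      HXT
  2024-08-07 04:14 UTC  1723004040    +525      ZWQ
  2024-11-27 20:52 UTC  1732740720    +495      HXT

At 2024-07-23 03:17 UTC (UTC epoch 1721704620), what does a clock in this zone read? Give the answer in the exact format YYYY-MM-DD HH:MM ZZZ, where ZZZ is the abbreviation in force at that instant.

Query: 2024-07-23 03:17 UTC
Rule 2/4 (HXT, +08:15): 2024-03-03 07:09 UTC ≤ query < 2024-08-07 04:14 UTC
3·60 + 17 + 495 = 692 min
692 = 0·1440 + 692; 692 = 11·60 + 32 → 11:32, same day
→ 2024-07-23 11:32 HXT

2024-07-23 11:32 HXT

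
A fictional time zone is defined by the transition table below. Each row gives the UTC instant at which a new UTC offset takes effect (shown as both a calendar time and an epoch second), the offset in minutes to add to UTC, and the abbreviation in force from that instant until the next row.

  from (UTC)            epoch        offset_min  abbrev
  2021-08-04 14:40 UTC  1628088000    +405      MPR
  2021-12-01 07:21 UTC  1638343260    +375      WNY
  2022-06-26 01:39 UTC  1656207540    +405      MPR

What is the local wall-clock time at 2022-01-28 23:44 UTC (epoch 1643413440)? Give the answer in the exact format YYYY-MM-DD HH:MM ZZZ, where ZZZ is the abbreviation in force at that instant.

Query: 2022-01-28 23:44 UTC
Rule 2/3 (WNY, +06:15): 2021-12-01 07:21 UTC ≤ query < 2022-06-26 01:39 UTC
23·60 + 44 + 375 = 1799 min
1799 = 1·1440 + 359; 359 = 5·60 + 59 → 05:59, 2022-01-28 + 1 day = 2022-01-29
→ 2022-01-29 05:59 WNY

2022-01-29 05:59 WNY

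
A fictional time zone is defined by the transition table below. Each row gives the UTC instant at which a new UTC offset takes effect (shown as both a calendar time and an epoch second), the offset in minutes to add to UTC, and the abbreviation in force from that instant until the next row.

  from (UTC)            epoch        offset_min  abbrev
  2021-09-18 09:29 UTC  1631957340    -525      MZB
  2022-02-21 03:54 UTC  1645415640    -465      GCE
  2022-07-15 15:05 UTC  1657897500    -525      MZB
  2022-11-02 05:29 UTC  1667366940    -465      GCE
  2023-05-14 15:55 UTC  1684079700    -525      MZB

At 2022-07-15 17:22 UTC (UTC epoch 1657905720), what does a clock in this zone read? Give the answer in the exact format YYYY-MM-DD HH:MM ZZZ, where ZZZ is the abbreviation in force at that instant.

Query: 2022-07-15 17:22 UTC
Rule 3/5 (MZB, -08:45): 2022-07-15 15:05 UTC ≤ query < 2022-11-02 05:29 UTC
17·60 + 22 - 525 = 517 min
517 = 0·1440 + 517; 517 = 8·60 + 37 → 08:37, same day
→ 2022-07-15 08:37 MZB

2022-07-15 08:37 MZB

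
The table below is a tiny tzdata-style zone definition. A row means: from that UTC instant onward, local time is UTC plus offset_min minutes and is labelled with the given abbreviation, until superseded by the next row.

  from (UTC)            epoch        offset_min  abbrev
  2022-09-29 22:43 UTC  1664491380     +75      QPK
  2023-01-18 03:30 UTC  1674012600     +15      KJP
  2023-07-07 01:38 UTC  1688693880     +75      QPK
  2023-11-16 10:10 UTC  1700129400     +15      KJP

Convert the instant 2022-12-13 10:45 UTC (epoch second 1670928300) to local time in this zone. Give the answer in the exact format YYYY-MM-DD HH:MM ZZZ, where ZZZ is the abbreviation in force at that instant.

2022-12-13 12:00 QPK

Query: 2022-12-13 10:45 UTC
Rule 1/4 (QPK, +01:15): 2022-09-29 22:43 UTC ≤ query < 2023-01-18 03:30 UTC
10·60 + 45 + 75 = 720 min
720 = 0·1440 + 720; 720 = 12·60 + 0 → 12:00, same day
→ 2022-12-13 12:00 QPK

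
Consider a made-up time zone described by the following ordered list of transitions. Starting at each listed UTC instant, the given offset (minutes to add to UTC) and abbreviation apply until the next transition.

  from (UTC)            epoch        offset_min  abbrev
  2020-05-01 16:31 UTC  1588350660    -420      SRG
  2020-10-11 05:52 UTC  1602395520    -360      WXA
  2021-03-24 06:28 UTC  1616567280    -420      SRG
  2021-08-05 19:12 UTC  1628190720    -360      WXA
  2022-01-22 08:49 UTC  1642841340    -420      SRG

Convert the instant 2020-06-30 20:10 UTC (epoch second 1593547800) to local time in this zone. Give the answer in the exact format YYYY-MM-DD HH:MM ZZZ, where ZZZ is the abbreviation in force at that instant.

Query: 2020-06-30 20:10 UTC
Rule 1/5 (SRG, -07:00): 2020-05-01 16:31 UTC ≤ query < 2020-10-11 05:52 UTC
20·60 + 10 - 420 = 790 min
790 = 0·1440 + 790; 790 = 13·60 + 10 → 13:10, same day
→ 2020-06-30 13:10 SRG

2020-06-30 13:10 SRG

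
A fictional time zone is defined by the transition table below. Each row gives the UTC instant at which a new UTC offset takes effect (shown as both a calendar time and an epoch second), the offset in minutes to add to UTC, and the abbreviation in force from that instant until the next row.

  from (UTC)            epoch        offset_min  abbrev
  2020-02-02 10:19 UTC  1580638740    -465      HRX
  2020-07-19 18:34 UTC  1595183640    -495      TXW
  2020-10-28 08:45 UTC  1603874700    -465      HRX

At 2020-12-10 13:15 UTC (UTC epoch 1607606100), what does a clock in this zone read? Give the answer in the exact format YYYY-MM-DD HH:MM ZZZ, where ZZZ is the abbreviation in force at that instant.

Query: 2020-12-10 13:15 UTC
Rule 3/3 (HRX, -07:45): 2020-10-28 08:45 UTC ≤ query < +∞
13·60 + 15 - 465 = 330 min
330 = 0·1440 + 330; 330 = 5·60 + 30 → 05:30, same day
→ 2020-12-10 05:30 HRX

2020-12-10 05:30 HRX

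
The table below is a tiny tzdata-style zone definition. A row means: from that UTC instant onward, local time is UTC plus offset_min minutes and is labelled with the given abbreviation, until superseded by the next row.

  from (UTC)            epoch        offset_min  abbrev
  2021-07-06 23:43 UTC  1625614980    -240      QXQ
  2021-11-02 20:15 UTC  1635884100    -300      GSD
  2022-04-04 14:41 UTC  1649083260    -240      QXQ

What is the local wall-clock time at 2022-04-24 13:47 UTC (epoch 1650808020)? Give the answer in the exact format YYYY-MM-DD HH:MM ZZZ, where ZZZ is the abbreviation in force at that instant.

2022-04-24 09:47 QXQ

Query: 2022-04-24 13:47 UTC
Rule 3/3 (QXQ, -04:00): 2022-04-04 14:41 UTC ≤ query < +∞
13·60 + 47 - 240 = 587 min
587 = 0·1440 + 587; 587 = 9·60 + 47 → 09:47, same day
→ 2022-04-24 09:47 QXQ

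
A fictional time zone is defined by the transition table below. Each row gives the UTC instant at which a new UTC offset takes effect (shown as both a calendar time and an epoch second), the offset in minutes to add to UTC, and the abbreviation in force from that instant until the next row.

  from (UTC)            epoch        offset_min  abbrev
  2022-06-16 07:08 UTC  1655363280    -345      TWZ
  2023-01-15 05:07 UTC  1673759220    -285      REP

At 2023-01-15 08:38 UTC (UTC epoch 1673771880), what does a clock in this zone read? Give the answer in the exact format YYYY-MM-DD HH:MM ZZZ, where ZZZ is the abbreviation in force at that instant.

Query: 2023-01-15 08:38 UTC
Rule 2/2 (REP, -04:45): 2023-01-15 05:07 UTC ≤ query < +∞
8·60 + 38 - 285 = 233 min
233 = 0·1440 + 233; 233 = 3·60 + 53 → 03:53, same day
→ 2023-01-15 03:53 REP

2023-01-15 03:53 REP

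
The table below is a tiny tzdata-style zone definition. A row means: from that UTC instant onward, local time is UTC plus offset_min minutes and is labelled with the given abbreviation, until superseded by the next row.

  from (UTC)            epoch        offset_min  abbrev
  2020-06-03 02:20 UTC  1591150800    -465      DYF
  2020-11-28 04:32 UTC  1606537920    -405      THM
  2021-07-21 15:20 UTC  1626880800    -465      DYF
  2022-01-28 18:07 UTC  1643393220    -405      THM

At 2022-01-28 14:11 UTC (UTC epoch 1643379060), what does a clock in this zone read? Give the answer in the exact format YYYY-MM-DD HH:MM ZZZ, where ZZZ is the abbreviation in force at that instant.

2022-01-28 06:26 DYF

Query: 2022-01-28 14:11 UTC
Rule 3/4 (DYF, -07:45): 2021-07-21 15:20 UTC ≤ query < 2022-01-28 18:07 UTC
14·60 + 11 - 465 = 386 min
386 = 0·1440 + 386; 386 = 6·60 + 26 → 06:26, same day
→ 2022-01-28 06:26 DYF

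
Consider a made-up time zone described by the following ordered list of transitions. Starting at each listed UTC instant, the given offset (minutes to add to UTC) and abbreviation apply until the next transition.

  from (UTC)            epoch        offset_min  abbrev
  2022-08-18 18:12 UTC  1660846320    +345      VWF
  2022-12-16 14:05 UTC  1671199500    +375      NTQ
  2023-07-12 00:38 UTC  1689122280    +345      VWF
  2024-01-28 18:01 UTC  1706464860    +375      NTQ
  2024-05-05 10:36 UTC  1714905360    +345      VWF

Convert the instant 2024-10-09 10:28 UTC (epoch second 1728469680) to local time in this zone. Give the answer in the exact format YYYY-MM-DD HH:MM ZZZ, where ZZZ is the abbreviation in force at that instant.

Query: 2024-10-09 10:28 UTC
Rule 5/5 (VWF, +05:45): 2024-05-05 10:36 UTC ≤ query < +∞
10·60 + 28 + 345 = 973 min
973 = 0·1440 + 973; 973 = 16·60 + 13 → 16:13, same day
→ 2024-10-09 16:13 VWF

2024-10-09 16:13 VWF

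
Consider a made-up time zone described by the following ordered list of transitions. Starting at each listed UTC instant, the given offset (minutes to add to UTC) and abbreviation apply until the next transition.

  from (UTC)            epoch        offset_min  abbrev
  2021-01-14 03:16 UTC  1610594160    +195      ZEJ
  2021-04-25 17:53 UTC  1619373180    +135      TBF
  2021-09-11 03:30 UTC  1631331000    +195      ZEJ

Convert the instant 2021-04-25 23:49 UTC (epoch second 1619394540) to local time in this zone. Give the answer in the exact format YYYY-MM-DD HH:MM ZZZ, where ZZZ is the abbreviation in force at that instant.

Query: 2021-04-25 23:49 UTC
Rule 2/3 (TBF, +02:15): 2021-04-25 17:53 UTC ≤ query < 2021-09-11 03:30 UTC
23·60 + 49 + 135 = 1564 min
1564 = 1·1440 + 124; 124 = 2·60 + 4 → 02:04, 2021-04-25 + 1 day = 2021-04-26
→ 2021-04-26 02:04 TBF

2021-04-26 02:04 TBF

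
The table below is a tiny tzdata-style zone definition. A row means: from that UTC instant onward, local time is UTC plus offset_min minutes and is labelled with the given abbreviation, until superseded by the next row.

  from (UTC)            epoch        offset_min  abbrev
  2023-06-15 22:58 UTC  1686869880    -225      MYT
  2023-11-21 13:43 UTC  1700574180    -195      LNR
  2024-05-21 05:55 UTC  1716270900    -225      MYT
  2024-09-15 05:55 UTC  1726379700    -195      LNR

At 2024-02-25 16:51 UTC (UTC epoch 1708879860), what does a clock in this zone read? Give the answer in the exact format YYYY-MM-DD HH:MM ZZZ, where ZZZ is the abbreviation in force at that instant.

2024-02-25 13:36 LNR

Query: 2024-02-25 16:51 UTC
Rule 2/4 (LNR, -03:15): 2023-11-21 13:43 UTC ≤ query < 2024-05-21 05:55 UTC
16·60 + 51 - 195 = 816 min
816 = 0·1440 + 816; 816 = 13·60 + 36 → 13:36, same day
→ 2024-02-25 13:36 LNR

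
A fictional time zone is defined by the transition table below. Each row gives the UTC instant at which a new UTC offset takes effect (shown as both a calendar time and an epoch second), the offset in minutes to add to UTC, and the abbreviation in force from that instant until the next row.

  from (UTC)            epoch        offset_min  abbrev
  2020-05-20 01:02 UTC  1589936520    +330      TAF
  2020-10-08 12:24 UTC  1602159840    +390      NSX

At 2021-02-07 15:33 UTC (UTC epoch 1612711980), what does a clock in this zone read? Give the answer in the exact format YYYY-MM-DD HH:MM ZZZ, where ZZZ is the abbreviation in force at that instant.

2021-02-07 22:03 NSX

Query: 2021-02-07 15:33 UTC
Rule 2/2 (NSX, +06:30): 2020-10-08 12:24 UTC ≤ query < +∞
15·60 + 33 + 390 = 1323 min
1323 = 0·1440 + 1323; 1323 = 22·60 + 3 → 22:03, same day
→ 2021-02-07 22:03 NSX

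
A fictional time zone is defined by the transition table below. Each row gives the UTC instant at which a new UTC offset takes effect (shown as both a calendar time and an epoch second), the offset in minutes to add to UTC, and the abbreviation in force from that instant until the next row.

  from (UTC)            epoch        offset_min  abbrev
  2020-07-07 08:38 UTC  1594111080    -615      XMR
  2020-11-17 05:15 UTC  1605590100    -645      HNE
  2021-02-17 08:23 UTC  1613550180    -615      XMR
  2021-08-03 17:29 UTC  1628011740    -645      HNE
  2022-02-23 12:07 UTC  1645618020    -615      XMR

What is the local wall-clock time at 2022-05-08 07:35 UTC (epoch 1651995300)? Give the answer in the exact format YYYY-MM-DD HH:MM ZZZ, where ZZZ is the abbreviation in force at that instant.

2022-05-07 21:20 XMR

Query: 2022-05-08 07:35 UTC
Rule 5/5 (XMR, -10:15): 2022-02-23 12:07 UTC ≤ query < +∞
7·60 + 35 - 615 = -160 min
-160 = -1·1440 + 1280; 1280 = 21·60 + 20 → 21:20, 2022-05-08 - 1 day = 2022-05-07
→ 2022-05-07 21:20 XMR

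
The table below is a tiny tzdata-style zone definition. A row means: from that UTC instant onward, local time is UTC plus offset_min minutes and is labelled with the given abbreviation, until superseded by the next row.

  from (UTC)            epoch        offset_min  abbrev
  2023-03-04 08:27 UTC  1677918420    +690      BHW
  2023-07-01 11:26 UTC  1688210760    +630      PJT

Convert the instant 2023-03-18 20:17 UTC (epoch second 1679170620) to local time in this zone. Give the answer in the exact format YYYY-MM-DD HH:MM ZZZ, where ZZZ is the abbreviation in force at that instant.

2023-03-19 07:47 BHW

Query: 2023-03-18 20:17 UTC
Rule 1/2 (BHW, +11:30): 2023-03-04 08:27 UTC ≤ query < 2023-07-01 11:26 UTC
20·60 + 17 + 690 = 1907 min
1907 = 1·1440 + 467; 467 = 7·60 + 47 → 07:47, 2023-03-18 + 1 day = 2023-03-19
→ 2023-03-19 07:47 BHW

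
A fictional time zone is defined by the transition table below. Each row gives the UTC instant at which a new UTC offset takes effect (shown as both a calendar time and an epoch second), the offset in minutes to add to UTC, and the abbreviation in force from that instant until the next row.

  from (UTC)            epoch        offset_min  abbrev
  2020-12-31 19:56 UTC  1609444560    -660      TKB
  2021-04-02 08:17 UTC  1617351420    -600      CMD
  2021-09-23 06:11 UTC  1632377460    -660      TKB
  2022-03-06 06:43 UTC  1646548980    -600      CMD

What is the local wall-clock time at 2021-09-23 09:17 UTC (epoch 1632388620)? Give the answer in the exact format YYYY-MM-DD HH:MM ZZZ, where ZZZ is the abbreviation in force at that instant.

Query: 2021-09-23 09:17 UTC
Rule 3/4 (TKB, -11:00): 2021-09-23 06:11 UTC ≤ query < 2022-03-06 06:43 UTC
9·60 + 17 - 660 = -103 min
-103 = -1·1440 + 1337; 1337 = 22·60 + 17 → 22:17, 2021-09-23 - 1 day = 2021-09-22
→ 2021-09-22 22:17 TKB

2021-09-22 22:17 TKB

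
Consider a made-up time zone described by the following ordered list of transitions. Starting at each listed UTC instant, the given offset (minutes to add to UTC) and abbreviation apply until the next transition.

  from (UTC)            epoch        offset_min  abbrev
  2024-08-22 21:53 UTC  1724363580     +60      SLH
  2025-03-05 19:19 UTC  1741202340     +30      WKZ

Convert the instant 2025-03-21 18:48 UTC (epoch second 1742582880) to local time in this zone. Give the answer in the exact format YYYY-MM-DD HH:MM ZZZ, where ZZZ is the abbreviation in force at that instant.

Query: 2025-03-21 18:48 UTC
Rule 2/2 (WKZ, +00:30): 2025-03-05 19:19 UTC ≤ query < +∞
18·60 + 48 + 30 = 1158 min
1158 = 0·1440 + 1158; 1158 = 19·60 + 18 → 19:18, same day
→ 2025-03-21 19:18 WKZ

2025-03-21 19:18 WKZ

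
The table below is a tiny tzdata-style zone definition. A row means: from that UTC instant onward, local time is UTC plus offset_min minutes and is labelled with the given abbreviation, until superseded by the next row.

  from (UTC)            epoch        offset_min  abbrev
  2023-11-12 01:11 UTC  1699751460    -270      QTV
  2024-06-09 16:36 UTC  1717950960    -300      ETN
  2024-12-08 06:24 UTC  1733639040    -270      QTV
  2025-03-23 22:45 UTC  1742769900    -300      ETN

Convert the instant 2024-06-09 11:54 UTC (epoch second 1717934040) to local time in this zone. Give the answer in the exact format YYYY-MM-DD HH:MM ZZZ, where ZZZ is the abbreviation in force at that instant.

2024-06-09 07:24 QTV

Query: 2024-06-09 11:54 UTC
Rule 1/4 (QTV, -04:30): 2023-11-12 01:11 UTC ≤ query < 2024-06-09 16:36 UTC
11·60 + 54 - 270 = 444 min
444 = 0·1440 + 444; 444 = 7·60 + 24 → 07:24, same day
→ 2024-06-09 07:24 QTV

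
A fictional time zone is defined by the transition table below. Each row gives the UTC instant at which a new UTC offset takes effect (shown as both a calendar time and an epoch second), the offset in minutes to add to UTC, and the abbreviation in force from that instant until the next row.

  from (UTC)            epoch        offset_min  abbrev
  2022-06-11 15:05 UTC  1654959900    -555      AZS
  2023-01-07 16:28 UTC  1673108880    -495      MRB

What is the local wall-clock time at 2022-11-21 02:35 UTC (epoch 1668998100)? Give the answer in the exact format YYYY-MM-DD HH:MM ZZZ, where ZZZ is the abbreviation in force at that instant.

2022-11-20 17:20 AZS

Query: 2022-11-21 02:35 UTC
Rule 1/2 (AZS, -09:15): 2022-06-11 15:05 UTC ≤ query < 2023-01-07 16:28 UTC
2·60 + 35 - 555 = -400 min
-400 = -1·1440 + 1040; 1040 = 17·60 + 20 → 17:20, 2022-11-21 - 1 day = 2022-11-20
→ 2022-11-20 17:20 AZS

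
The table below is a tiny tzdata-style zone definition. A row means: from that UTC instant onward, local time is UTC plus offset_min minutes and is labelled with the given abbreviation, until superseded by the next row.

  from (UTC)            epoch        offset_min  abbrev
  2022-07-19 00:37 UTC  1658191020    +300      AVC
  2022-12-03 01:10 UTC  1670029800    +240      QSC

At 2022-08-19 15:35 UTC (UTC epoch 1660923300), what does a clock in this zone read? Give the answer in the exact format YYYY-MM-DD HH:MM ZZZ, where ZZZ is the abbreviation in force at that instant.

Query: 2022-08-19 15:35 UTC
Rule 1/2 (AVC, +05:00): 2022-07-19 00:37 UTC ≤ query < 2022-12-03 01:10 UTC
15·60 + 35 + 300 = 1235 min
1235 = 0·1440 + 1235; 1235 = 20·60 + 35 → 20:35, same day
→ 2022-08-19 20:35 AVC

2022-08-19 20:35 AVC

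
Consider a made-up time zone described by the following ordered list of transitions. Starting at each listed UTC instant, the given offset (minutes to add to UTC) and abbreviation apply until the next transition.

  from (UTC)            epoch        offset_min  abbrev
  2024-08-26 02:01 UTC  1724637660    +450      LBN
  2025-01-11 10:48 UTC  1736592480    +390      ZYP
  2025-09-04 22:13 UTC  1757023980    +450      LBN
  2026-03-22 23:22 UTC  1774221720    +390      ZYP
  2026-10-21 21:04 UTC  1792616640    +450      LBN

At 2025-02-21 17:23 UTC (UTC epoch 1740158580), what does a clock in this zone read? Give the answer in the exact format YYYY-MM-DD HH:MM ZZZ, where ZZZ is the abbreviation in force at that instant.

2025-02-21 23:53 ZYP

Query: 2025-02-21 17:23 UTC
Rule 2/5 (ZYP, +06:30): 2025-01-11 10:48 UTC ≤ query < 2025-09-04 22:13 UTC
17·60 + 23 + 390 = 1433 min
1433 = 0·1440 + 1433; 1433 = 23·60 + 53 → 23:53, same day
→ 2025-02-21 23:53 ZYP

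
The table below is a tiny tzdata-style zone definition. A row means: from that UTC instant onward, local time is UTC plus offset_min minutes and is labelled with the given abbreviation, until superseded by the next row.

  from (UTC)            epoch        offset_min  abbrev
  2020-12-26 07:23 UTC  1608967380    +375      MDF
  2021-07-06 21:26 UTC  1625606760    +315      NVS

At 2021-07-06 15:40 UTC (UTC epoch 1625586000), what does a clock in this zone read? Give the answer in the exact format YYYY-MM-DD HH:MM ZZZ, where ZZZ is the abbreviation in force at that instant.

Query: 2021-07-06 15:40 UTC
Rule 1/2 (MDF, +06:15): 2020-12-26 07:23 UTC ≤ query < 2021-07-06 21:26 UTC
15·60 + 40 + 375 = 1315 min
1315 = 0·1440 + 1315; 1315 = 21·60 + 55 → 21:55, same day
→ 2021-07-06 21:55 MDF

2021-07-06 21:55 MDF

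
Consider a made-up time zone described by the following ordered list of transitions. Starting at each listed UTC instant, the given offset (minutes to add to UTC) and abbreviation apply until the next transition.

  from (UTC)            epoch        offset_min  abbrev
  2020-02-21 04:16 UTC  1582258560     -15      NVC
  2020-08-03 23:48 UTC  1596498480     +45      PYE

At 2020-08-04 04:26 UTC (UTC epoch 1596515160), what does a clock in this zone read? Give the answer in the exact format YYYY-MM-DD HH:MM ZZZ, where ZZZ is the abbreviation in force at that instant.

2020-08-04 05:11 PYE

Query: 2020-08-04 04:26 UTC
Rule 2/2 (PYE, +00:45): 2020-08-03 23:48 UTC ≤ query < +∞
4·60 + 26 + 45 = 311 min
311 = 0·1440 + 311; 311 = 5·60 + 11 → 05:11, same day
→ 2020-08-04 05:11 PYE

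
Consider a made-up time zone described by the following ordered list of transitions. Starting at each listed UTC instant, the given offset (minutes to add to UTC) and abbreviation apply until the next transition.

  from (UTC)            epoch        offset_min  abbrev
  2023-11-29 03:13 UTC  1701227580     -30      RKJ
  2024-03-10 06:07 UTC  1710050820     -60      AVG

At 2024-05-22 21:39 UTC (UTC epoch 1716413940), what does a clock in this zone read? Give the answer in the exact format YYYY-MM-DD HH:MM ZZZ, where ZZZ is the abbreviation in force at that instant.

Query: 2024-05-22 21:39 UTC
Rule 2/2 (AVG, -01:00): 2024-03-10 06:07 UTC ≤ query < +∞
21·60 + 39 - 60 = 1239 min
1239 = 0·1440 + 1239; 1239 = 20·60 + 39 → 20:39, same day
→ 2024-05-22 20:39 AVG

2024-05-22 20:39 AVG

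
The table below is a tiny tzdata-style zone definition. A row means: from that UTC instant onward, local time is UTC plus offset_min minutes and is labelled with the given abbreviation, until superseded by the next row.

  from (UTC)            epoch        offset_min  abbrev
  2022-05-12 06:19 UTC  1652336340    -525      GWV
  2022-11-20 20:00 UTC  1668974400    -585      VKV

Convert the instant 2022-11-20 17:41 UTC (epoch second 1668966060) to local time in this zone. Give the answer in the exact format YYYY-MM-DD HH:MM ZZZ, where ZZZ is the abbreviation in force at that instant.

2022-11-20 08:56 GWV

Query: 2022-11-20 17:41 UTC
Rule 1/2 (GWV, -08:45): 2022-05-12 06:19 UTC ≤ query < 2022-11-20 20:00 UTC
17·60 + 41 - 525 = 536 min
536 = 0·1440 + 536; 536 = 8·60 + 56 → 08:56, same day
→ 2022-11-20 08:56 GWV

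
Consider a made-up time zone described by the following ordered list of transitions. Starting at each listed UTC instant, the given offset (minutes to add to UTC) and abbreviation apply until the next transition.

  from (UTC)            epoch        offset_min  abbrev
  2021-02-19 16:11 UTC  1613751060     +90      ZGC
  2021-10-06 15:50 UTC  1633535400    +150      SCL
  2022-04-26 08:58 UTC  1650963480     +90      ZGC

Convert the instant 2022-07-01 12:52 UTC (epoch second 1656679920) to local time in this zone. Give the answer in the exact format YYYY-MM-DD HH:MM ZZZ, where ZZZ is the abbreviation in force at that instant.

2022-07-01 14:22 ZGC

Query: 2022-07-01 12:52 UTC
Rule 3/3 (ZGC, +01:30): 2022-04-26 08:58 UTC ≤ query < +∞
12·60 + 52 + 90 = 862 min
862 = 0·1440 + 862; 862 = 14·60 + 22 → 14:22, same day
→ 2022-07-01 14:22 ZGC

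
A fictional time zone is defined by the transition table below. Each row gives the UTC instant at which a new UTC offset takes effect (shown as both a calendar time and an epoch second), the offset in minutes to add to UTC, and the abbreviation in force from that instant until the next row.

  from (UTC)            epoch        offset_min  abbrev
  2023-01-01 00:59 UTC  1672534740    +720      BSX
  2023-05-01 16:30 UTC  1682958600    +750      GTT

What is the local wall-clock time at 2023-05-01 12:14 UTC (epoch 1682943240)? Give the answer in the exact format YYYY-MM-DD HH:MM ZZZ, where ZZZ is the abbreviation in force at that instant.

Query: 2023-05-01 12:14 UTC
Rule 1/2 (BSX, +12:00): 2023-01-01 00:59 UTC ≤ query < 2023-05-01 16:30 UTC
12·60 + 14 + 720 = 1454 min
1454 = 1·1440 + 14; 14 = 0·60 + 14 → 00:14, 2023-05-01 + 1 day = 2023-05-02
→ 2023-05-02 00:14 BSX

2023-05-02 00:14 BSX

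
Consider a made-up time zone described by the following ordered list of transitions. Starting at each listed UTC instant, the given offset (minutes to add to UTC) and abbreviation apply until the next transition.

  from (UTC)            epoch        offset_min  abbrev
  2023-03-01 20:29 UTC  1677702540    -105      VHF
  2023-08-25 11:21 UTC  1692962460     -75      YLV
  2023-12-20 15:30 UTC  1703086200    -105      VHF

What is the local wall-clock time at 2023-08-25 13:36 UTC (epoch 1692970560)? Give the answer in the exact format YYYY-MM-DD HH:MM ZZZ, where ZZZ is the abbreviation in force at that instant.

Query: 2023-08-25 13:36 UTC
Rule 2/3 (YLV, -01:15): 2023-08-25 11:21 UTC ≤ query < 2023-12-20 15:30 UTC
13·60 + 36 - 75 = 741 min
741 = 0·1440 + 741; 741 = 12·60 + 21 → 12:21, same day
→ 2023-08-25 12:21 YLV

2023-08-25 12:21 YLV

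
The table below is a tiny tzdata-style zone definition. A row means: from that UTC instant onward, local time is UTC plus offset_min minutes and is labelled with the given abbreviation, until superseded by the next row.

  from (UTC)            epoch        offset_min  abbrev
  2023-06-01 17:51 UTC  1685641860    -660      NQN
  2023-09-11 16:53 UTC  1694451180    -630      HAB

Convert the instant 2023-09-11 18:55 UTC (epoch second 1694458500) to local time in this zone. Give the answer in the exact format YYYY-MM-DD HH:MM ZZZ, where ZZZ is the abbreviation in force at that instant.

2023-09-11 08:25 HAB

Query: 2023-09-11 18:55 UTC
Rule 2/2 (HAB, -10:30): 2023-09-11 16:53 UTC ≤ query < +∞
18·60 + 55 - 630 = 505 min
505 = 0·1440 + 505; 505 = 8·60 + 25 → 08:25, same day
→ 2023-09-11 08:25 HAB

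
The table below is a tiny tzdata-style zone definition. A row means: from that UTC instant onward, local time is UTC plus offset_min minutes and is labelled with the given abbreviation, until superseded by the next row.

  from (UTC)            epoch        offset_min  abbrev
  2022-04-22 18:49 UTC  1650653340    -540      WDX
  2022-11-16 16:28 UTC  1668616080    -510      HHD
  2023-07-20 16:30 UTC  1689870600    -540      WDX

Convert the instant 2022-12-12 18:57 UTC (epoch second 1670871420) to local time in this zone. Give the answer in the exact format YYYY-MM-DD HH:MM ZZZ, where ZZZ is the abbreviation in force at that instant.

2022-12-12 10:27 HHD

Query: 2022-12-12 18:57 UTC
Rule 2/3 (HHD, -08:30): 2022-11-16 16:28 UTC ≤ query < 2023-07-20 16:30 UTC
18·60 + 57 - 510 = 627 min
627 = 0·1440 + 627; 627 = 10·60 + 27 → 10:27, same day
→ 2022-12-12 10:27 HHD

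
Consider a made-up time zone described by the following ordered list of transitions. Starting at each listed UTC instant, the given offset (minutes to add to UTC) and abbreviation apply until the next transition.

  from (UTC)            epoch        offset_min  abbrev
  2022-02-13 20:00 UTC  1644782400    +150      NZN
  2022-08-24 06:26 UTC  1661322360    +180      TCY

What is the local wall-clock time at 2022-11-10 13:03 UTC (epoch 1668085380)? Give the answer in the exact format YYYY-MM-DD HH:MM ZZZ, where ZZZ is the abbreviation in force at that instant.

Query: 2022-11-10 13:03 UTC
Rule 2/2 (TCY, +03:00): 2022-08-24 06:26 UTC ≤ query < +∞
13·60 + 3 + 180 = 963 min
963 = 0·1440 + 963; 963 = 16·60 + 3 → 16:03, same day
→ 2022-11-10 16:03 TCY

2022-11-10 16:03 TCY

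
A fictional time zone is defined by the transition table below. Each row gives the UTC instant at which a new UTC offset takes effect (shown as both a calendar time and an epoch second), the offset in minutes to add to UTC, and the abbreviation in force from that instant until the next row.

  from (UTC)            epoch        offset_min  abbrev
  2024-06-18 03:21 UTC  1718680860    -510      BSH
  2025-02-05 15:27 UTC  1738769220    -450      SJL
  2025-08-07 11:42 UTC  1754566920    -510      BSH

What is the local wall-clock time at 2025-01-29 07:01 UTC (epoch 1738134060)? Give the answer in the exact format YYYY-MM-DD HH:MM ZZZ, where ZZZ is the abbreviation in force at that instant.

2025-01-28 22:31 BSH

Query: 2025-01-29 07:01 UTC
Rule 1/3 (BSH, -08:30): 2024-06-18 03:21 UTC ≤ query < 2025-02-05 15:27 UTC
7·60 + 1 - 510 = -89 min
-89 = -1·1440 + 1351; 1351 = 22·60 + 31 → 22:31, 2025-01-29 - 1 day = 2025-01-28
→ 2025-01-28 22:31 BSH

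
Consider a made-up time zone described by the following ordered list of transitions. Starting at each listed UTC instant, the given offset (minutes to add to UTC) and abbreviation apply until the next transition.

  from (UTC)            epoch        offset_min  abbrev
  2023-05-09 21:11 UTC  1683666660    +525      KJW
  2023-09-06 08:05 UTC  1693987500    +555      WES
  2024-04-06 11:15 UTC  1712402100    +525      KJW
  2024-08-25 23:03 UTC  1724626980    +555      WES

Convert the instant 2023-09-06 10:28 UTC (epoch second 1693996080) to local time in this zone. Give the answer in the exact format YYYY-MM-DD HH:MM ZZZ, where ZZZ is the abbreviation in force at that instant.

Query: 2023-09-06 10:28 UTC
Rule 2/4 (WES, +09:15): 2023-09-06 08:05 UTC ≤ query < 2024-04-06 11:15 UTC
10·60 + 28 + 555 = 1183 min
1183 = 0·1440 + 1183; 1183 = 19·60 + 43 → 19:43, same day
→ 2023-09-06 19:43 WES

2023-09-06 19:43 WES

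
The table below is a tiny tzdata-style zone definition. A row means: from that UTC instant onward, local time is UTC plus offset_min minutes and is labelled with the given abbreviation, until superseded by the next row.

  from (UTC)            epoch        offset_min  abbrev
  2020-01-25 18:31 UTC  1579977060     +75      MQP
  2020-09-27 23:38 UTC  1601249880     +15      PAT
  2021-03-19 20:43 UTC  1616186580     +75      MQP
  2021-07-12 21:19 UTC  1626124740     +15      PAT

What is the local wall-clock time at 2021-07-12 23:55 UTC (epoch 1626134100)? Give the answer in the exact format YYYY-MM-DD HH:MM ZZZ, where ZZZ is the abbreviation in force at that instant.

Query: 2021-07-12 23:55 UTC
Rule 4/4 (PAT, +00:15): 2021-07-12 21:19 UTC ≤ query < +∞
23·60 + 55 + 15 = 1450 min
1450 = 1·1440 + 10; 10 = 0·60 + 10 → 00:10, 2021-07-12 + 1 day = 2021-07-13
→ 2021-07-13 00:10 PAT

2021-07-13 00:10 PAT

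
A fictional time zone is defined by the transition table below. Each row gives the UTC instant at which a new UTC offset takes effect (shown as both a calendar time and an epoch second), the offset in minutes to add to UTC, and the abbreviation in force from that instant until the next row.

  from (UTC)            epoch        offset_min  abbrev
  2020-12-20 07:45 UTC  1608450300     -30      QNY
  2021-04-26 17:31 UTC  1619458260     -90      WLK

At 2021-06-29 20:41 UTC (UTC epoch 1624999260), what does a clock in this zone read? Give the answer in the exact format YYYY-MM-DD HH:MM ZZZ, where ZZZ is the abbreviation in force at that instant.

2021-06-29 19:11 WLK

Query: 2021-06-29 20:41 UTC
Rule 2/2 (WLK, -01:30): 2021-04-26 17:31 UTC ≤ query < +∞
20·60 + 41 - 90 = 1151 min
1151 = 0·1440 + 1151; 1151 = 19·60 + 11 → 19:11, same day
→ 2021-06-29 19:11 WLK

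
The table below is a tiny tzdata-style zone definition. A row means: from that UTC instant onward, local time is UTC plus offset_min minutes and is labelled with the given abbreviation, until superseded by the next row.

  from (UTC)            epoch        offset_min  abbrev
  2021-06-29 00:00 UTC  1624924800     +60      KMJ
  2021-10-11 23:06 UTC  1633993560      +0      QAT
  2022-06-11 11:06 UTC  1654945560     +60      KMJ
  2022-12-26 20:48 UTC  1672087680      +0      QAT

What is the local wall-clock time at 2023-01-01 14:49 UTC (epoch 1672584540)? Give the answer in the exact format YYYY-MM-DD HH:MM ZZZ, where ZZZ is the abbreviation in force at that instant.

2023-01-01 14:49 QAT

Query: 2023-01-01 14:49 UTC
Rule 4/4 (QAT, +00:00): 2022-12-26 20:48 UTC ≤ query < +∞
14·60 + 49 + 0 = 889 min
889 = 0·1440 + 889; 889 = 14·60 + 49 → 14:49, same day
→ 2023-01-01 14:49 QAT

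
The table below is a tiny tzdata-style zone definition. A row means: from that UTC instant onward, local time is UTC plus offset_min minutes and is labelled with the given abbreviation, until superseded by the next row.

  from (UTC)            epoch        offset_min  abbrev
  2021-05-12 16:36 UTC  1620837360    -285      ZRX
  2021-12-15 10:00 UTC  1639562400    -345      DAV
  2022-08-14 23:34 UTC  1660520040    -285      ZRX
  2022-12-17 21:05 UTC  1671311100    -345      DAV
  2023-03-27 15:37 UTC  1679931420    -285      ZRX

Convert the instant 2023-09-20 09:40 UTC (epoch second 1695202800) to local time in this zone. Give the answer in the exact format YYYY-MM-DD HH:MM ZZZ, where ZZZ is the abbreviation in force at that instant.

2023-09-20 04:55 ZRX

Query: 2023-09-20 09:40 UTC
Rule 5/5 (ZRX, -04:45): 2023-03-27 15:37 UTC ≤ query < +∞
9·60 + 40 - 285 = 295 min
295 = 0·1440 + 295; 295 = 4·60 + 55 → 04:55, same day
→ 2023-09-20 04:55 ZRX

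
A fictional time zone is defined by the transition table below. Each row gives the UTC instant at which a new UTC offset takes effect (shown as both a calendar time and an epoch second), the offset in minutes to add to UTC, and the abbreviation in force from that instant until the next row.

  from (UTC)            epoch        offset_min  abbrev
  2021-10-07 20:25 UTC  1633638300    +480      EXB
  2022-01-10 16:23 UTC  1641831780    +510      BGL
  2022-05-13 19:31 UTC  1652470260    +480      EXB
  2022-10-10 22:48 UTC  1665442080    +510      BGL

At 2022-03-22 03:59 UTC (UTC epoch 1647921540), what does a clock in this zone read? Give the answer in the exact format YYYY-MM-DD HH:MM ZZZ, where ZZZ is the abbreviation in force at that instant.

Query: 2022-03-22 03:59 UTC
Rule 2/4 (BGL, +08:30): 2022-01-10 16:23 UTC ≤ query < 2022-05-13 19:31 UTC
3·60 + 59 + 510 = 749 min
749 = 0·1440 + 749; 749 = 12·60 + 29 → 12:29, same day
→ 2022-03-22 12:29 BGL

2022-03-22 12:29 BGL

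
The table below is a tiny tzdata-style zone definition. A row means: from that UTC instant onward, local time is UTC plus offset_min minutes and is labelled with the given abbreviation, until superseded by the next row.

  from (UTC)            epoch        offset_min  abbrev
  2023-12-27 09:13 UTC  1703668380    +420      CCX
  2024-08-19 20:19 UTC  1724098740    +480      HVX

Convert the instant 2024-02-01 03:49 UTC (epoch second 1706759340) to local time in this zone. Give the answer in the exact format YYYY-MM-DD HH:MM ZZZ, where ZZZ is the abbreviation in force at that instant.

Query: 2024-02-01 03:49 UTC
Rule 1/2 (CCX, +07:00): 2023-12-27 09:13 UTC ≤ query < 2024-08-19 20:19 UTC
3·60 + 49 + 420 = 649 min
649 = 0·1440 + 649; 649 = 10·60 + 49 → 10:49, same day
→ 2024-02-01 10:49 CCX

2024-02-01 10:49 CCX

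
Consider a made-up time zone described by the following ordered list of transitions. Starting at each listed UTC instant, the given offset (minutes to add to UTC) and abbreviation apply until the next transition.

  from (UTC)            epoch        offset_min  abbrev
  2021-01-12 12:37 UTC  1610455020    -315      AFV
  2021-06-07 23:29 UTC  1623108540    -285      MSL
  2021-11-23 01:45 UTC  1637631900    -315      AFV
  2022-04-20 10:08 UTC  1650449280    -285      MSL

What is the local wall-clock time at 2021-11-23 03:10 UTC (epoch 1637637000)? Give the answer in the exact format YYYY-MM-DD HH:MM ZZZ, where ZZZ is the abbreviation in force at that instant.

2021-11-22 21:55 AFV

Query: 2021-11-23 03:10 UTC
Rule 3/4 (AFV, -05:15): 2021-11-23 01:45 UTC ≤ query < 2022-04-20 10:08 UTC
3·60 + 10 - 315 = -125 min
-125 = -1·1440 + 1315; 1315 = 21·60 + 55 → 21:55, 2021-11-23 - 1 day = 2021-11-22
→ 2021-11-22 21:55 AFV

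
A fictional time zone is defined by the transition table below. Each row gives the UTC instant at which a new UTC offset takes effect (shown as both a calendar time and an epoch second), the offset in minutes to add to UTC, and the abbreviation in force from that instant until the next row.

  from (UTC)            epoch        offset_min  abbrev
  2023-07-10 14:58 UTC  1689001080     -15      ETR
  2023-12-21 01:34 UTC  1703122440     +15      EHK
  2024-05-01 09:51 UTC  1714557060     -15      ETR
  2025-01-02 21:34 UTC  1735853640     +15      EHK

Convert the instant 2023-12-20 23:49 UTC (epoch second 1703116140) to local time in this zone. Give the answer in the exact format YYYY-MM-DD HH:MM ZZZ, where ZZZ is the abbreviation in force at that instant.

Query: 2023-12-20 23:49 UTC
Rule 1/4 (ETR, -00:15): 2023-07-10 14:58 UTC ≤ query < 2023-12-21 01:34 UTC
23·60 + 49 - 15 = 1414 min
1414 = 0·1440 + 1414; 1414 = 23·60 + 34 → 23:34, same day
→ 2023-12-20 23:34 ETR

2023-12-20 23:34 ETR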